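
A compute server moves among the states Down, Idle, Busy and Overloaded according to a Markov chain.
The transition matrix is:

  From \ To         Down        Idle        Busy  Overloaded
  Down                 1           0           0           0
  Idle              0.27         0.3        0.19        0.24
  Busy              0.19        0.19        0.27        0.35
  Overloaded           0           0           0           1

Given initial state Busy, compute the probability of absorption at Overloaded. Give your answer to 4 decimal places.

Let h(s) be the probability of absorption at Overloaded starting from transient state s. Then h(Overloaded) = 1 and h(Down) = 0. By first-step analysis:
h(Idle) = 0.27·0 + 0.3·h(Idle) + 0.19·h(Busy) + 0.24·1
h(Busy) = 0.19·0 + 0.19·h(Idle) + 0.27·h(Busy) + 0.35·1
Solving: h(Idle) = 0.5089, h(Busy) = 0.6119.
Starting from Busy, the probability is 0.6119.

0.6119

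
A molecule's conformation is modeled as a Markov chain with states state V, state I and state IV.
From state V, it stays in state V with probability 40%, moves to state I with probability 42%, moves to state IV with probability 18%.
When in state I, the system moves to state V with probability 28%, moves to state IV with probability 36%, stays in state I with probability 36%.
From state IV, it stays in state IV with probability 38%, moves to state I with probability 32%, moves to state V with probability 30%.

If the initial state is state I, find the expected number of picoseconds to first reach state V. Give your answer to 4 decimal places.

3.4801

Let t(s) be the expected number of picoseconds to first reach state V from state s, with t(state V) = 0. Conditioning on the first picosecond:
t(state I) = 1 + 0.36·t(state I) + 0.36·t(state IV)
t(state IV) = 1 + 0.32·t(state I) + 0.38·t(state IV)
Solving: t(state I) = 3.4801, t(state IV) = 3.4091.
Expected picoseconds from state I to state V: 3.4801.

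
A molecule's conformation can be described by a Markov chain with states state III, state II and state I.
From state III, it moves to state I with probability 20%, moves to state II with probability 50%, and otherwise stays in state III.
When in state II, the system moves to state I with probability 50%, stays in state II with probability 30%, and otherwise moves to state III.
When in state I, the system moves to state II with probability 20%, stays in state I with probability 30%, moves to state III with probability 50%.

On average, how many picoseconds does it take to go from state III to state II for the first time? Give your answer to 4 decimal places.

2.3077

Let t(s) be the expected number of picoseconds to first reach state II from state s, with t(state II) = 0. Conditioning on the first picosecond:
t(state III) = 1 + 0.3·t(state III) + 0.2·t(state I)
t(state I) = 1 + 0.5·t(state III) + 0.3·t(state I)
Solving: t(state III) = 2.3077, t(state I) = 3.0769.
Expected picoseconds from state III to state II: 2.3077.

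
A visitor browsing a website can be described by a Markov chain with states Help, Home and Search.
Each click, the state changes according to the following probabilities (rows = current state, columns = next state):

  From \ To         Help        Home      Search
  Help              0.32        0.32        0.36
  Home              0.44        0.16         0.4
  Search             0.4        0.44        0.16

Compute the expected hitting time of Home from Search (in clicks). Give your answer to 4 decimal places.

Let t(s) be the expected number of clicks to first reach Home from state s, with t(Home) = 0. Conditioning on the first click:
t(Help) = 1 + 0.32·t(Help) + 0.36·t(Search)
t(Search) = 1 + 0.4·t(Help) + 0.16·t(Search)
Solving: t(Help) = 2.8090, t(Search) = 2.5281.
Expected clicks from Search to Home: 2.5281.

2.5281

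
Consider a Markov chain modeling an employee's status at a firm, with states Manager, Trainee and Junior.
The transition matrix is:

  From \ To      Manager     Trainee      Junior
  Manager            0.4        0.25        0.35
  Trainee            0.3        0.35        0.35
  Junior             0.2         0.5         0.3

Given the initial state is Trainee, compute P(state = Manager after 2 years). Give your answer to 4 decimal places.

0.2950

Sum over the intermediate state after 1 year:
P = P(Trainee→Manager)·P(Manager→Manager) + P(Trainee→Trainee)·P(Trainee→Manager) + P(Trainee→Junior)·P(Junior→Manager)
  = 0.3×0.4 + 0.35×0.3 + 0.35×0.2
  = 0.1200 + 0.1050 + 0.0700 = 0.2950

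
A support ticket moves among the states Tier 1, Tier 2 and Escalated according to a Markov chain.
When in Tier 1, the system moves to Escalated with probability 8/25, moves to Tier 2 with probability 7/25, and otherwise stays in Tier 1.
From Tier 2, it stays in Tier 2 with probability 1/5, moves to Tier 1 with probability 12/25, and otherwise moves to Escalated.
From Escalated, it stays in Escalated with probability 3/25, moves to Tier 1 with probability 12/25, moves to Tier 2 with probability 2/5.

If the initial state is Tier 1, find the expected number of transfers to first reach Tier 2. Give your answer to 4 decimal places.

Let t(s) be the expected number of transfers to first reach Tier 2 from state s, with t(Tier 2) = 0. Conditioning on the first transfer:
t(Tier 1) = 1 + 0.4·t(Tier 1) + 0.32·t(Escalated)
t(Escalated) = 1 + 0.48·t(Tier 1) + 0.12·t(Escalated)
Solving: t(Tier 1) = 3.2051, t(Escalated) = 2.8846.
Expected transfers from Tier 1 to Tier 2: 3.2051.

3.2051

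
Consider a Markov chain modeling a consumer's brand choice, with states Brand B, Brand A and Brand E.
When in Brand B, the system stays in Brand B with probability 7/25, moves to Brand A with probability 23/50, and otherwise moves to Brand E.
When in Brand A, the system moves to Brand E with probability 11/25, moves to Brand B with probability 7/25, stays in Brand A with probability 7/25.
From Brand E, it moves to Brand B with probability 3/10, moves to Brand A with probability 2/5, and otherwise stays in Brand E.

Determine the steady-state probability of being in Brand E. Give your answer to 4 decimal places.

Let the stationary distribution be π with π = πP and π_1 + π_2 + π_3 = 1.
π_1 = 0.28·π_1 + 0.28·π_2 + 0.3·π_3
π_2 = 0.46·π_1 + 0.28·π_2 + 0.4·π_3
Solving with the normalization constraint gives π = (0.2868, 0.3725, 0.3407).
So the stationary probability of Brand E is 0.3407.

0.3407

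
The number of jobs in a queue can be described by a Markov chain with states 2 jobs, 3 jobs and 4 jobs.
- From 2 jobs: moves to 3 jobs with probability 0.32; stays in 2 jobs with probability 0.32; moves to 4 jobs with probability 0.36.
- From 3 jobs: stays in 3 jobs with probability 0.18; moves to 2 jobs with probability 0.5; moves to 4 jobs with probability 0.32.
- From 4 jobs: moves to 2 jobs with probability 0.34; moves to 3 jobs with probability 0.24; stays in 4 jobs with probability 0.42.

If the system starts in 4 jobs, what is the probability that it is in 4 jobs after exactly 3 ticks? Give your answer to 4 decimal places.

0.3724

Propagate the distribution vector 3 ticks from 4 jobs.
After 0 ticks: (0.0000, 0.0000, 1.0000)
After 1 tick: (0.3400, 0.2400, 0.4200)
After 2 ticks: (0.3716, 0.2528, 0.3756)
After 3 ticks: (0.3730, 0.2546, 0.3724)
P(in 4 jobs after 3 ticks) = 0.3724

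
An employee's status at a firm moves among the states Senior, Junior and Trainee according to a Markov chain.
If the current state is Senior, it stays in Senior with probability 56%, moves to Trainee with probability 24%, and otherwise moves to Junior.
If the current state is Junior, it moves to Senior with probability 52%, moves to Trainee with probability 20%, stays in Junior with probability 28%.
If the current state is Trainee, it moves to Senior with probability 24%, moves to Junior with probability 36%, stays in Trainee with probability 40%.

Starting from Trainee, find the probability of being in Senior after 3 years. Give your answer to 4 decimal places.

Propagate the distribution vector 3 years from Trainee.
After 0 years: (0.0000, 0.0000, 1.0000)
After 1 year: (0.2400, 0.3600, 0.4000)
After 2 years: (0.4176, 0.2928, 0.2896)
After 3 years: (0.4556, 0.2698, 0.2746)
P(in Senior after 3 years) = 0.4556

0.4556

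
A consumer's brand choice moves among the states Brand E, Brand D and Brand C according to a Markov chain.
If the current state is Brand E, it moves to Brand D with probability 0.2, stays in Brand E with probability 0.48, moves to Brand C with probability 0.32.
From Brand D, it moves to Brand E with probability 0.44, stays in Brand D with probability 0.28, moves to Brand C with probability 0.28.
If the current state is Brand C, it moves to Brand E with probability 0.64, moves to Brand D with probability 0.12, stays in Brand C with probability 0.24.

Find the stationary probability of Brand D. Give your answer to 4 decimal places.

0.1922

Let the stationary distribution be π with π = πP and π_1 + π_2 + π_3 = 1.
π_1 = 0.48·π_1 + 0.44·π_2 + 0.64·π_3
π_2 = 0.2·π_1 + 0.28·π_2 + 0.12·π_3
Solving with the normalization constraint gives π = (0.5186, 0.1922, 0.2892).
So the stationary probability of Brand D is 0.1922.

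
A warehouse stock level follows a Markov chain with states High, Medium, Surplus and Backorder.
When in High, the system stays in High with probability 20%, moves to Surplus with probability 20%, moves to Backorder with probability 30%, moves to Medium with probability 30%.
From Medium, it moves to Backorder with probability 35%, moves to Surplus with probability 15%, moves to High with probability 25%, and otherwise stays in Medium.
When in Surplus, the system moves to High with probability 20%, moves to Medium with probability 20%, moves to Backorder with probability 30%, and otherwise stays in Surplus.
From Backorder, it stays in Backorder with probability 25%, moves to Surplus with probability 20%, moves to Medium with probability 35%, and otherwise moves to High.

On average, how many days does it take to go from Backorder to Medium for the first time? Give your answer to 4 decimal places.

Let t(s) be the expected number of days to first reach Medium from state s, with t(Medium) = 0. Conditioning on the first day:
t(High) = 1 + 0.2·t(High) + 0.2·t(Surplus) + 0.3·t(Backorder)
t(Surplus) = 1 + 0.2·t(High) + 0.3·t(Surplus) + 0.3·t(Backorder)
t(Backorder) = 1 + 0.2·t(High) + 0.2·t(Surplus) + 0.25·t(Backorder)
Solving: t(High) = 3.4239, t(Surplus) = 3.8043, t(Backorder) = 3.2609.
Expected days from Backorder to Medium: 3.2609.

3.2609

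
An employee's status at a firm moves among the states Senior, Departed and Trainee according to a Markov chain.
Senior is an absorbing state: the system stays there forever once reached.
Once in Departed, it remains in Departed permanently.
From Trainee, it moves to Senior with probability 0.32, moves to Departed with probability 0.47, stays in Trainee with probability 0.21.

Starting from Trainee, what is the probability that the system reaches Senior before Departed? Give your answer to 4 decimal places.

0.4051

Let h(s) be the probability of absorption at Senior starting from transient state s. Then h(Senior) = 1 and h(Departed) = 0. By first-step analysis:
h(Trainee) = 0.32·1 + 0.47·0 + 0.21·h(Trainee)
Solving: h(Trainee) = 0.4051.
Starting from Trainee, the probability is 0.4051.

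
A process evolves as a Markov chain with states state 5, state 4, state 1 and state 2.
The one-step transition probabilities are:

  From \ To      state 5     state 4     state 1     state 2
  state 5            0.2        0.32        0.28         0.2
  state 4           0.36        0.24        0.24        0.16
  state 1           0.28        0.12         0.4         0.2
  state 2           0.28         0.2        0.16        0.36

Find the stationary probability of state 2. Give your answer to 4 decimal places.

Let the stationary distribution be π with π = πP and π_1 + π_2 + π_3 + π_4 = 1.
π_1 = 0.2·π_1 + 0.36·π_2 + 0.28·π_3 + 0.28·π_4
π_2 = 0.32·π_1 + 0.24·π_2 + 0.12·π_3 + 0.2·π_4
π_3 = 0.28·π_1 + 0.24·π_2 + 0.4·π_3 + 0.16·π_4
Solving with the normalization constraint gives π = (0.2755, 0.2197, 0.2772, 0.2276).
So the stationary probability of state 2 is 0.2276.

0.2276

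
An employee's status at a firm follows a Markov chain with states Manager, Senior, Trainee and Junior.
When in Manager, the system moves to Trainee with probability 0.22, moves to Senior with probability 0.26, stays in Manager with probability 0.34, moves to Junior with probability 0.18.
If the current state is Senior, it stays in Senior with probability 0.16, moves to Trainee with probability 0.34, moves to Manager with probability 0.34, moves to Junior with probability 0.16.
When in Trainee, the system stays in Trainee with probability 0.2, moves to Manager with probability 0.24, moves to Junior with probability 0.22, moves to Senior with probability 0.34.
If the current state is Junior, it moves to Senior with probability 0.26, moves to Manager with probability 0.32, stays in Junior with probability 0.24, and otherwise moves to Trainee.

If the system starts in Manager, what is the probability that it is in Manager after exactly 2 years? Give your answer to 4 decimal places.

0.3144

Propagate the distribution vector 2 years from Manager.
After 0 years: (1.0000, 0.0000, 0.0000, 0.0000)
After 1 year: (0.3400, 0.2600, 0.2200, 0.1800)
After 2 years: (0.3144, 0.2516, 0.2396, 0.1944)
P(in Manager after 2 years) = 0.3144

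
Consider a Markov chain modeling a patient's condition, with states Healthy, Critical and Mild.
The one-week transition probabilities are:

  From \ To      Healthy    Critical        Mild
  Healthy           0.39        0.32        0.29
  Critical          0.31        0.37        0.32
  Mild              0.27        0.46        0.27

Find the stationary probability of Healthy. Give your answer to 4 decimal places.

0.3241

Let the stationary distribution be π with π = πP and π_1 + π_2 + π_3 = 1.
π_1 = 0.39·π_1 + 0.31·π_2 + 0.27·π_3
π_2 = 0.32·π_1 + 0.37·π_2 + 0.46·π_3
Solving with the normalization constraint gives π = (0.3241, 0.3804, 0.2955).
So the stationary probability of Healthy is 0.3241.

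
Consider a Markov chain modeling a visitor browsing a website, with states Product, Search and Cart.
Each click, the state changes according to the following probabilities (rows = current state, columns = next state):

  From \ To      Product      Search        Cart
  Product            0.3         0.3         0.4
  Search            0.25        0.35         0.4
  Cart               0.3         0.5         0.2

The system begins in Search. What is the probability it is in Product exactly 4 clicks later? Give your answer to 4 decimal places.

0.2808

Propagate the distribution vector 4 clicks from Search.
After 0 clicks: (0.0000, 1.0000, 0.0000)
After 1 click: (0.2500, 0.3500, 0.4000)
After 2 clicks: (0.2825, 0.3975, 0.3200)
After 3 clicks: (0.2801, 0.3839, 0.3360)
After 4 clicks: (0.2808, 0.3864, 0.3328)
P(in Product after 4 clicks) = 0.2808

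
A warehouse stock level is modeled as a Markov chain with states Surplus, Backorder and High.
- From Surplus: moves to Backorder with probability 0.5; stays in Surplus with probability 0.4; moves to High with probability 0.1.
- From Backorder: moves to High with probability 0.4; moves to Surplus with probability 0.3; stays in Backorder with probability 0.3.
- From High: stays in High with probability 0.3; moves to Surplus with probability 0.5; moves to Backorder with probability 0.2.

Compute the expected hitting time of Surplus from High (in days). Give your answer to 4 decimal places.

2.1951

Let t(s) be the expected number of days to first reach Surplus from state s, with t(Surplus) = 0. Conditioning on the first day:
t(Backorder) = 1 + 0.3·t(Backorder) + 0.4·t(High)
t(High) = 1 + 0.2·t(Backorder) + 0.3·t(High)
Solving: t(Backorder) = 2.6829, t(High) = 2.1951.
Expected days from High to Surplus: 2.1951.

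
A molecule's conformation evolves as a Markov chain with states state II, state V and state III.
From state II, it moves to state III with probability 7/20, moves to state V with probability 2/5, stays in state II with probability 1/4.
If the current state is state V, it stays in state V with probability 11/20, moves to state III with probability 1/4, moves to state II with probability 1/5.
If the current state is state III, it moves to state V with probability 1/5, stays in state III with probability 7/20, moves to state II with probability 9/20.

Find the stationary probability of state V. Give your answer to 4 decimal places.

Let the stationary distribution be π with π = πP and π_1 + π_2 + π_3 = 1.
π_1 = 0.25·π_1 + 0.2·π_2 + 0.45·π_3
π_2 = 0.4·π_1 + 0.55·π_2 + 0.2·π_3
Solving with the normalization constraint gives π = (0.2922, 0.3976, 0.3102).
So the stationary probability of state V is 0.3976.

0.3976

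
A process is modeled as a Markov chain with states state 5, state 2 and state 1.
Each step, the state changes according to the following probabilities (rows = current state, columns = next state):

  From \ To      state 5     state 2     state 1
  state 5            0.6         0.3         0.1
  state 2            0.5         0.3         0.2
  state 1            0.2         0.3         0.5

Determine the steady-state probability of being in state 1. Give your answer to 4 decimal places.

Let the stationary distribution be π with π = πP and π_1 + π_2 + π_3 = 1.
π_1 = 0.6·π_1 + 0.5·π_2 + 0.2·π_3
π_2 = 0.3·π_1 + 0.3·π_2 + 0.3·π_3
Solving with the normalization constraint gives π = (0.4833, 0.3000, 0.2167).
So the stationary probability of state 1 is 0.2167.

0.2167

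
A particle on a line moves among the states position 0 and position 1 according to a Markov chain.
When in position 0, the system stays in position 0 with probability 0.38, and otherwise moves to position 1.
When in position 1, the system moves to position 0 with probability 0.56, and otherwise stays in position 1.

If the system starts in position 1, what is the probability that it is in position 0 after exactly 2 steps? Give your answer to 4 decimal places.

Sum over the intermediate state after 1 step:
P = P(position 1→position 0)·P(position 0→position 0) + P(position 1→position 1)·P(position 1→position 0)
  = 0.56×0.38 + 0.44×0.56
  = 0.2128 + 0.2464 = 0.4592

0.4592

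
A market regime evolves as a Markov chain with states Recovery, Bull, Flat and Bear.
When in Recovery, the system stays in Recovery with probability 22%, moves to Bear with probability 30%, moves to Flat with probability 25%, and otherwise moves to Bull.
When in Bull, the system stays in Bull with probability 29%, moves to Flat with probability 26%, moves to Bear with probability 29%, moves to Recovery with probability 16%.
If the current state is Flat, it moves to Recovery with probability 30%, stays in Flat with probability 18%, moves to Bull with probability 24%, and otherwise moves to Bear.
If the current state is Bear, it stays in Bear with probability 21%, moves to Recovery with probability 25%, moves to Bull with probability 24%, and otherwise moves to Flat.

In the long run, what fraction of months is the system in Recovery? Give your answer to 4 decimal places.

0.2329

Let the stationary distribution be π with π = πP and π_1 + π_2 + π_3 + π_4 = 1.
π_1 = 0.22·π_1 + 0.16·π_2 + 0.3·π_3 + 0.25·π_4
π_2 = 0.23·π_1 + 0.29·π_2 + 0.24·π_3 + 0.24·π_4
π_3 = 0.25·π_1 + 0.26·π_2 + 0.18·π_3 + 0.3·π_4
Solving with the normalization constraint gives π = (0.2329, 0.2502, 0.2485, 0.2684).
So the stationary probability of Recovery is 0.2329.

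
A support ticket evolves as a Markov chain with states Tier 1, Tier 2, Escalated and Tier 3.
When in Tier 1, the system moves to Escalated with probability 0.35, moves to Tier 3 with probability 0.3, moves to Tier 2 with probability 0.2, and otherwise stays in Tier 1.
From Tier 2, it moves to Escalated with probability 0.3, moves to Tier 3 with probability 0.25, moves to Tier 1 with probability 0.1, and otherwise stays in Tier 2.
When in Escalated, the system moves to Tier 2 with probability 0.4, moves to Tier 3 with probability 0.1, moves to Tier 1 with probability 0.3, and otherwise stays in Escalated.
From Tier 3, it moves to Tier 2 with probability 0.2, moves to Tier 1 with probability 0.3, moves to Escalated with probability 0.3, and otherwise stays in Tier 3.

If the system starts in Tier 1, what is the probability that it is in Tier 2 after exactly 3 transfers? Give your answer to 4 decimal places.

0.2995

Propagate the distribution vector 3 transfers from Tier 1.
After 0 transfers: (1.0000, 0.0000, 0.0000, 0.0000)
After 1 transfer: (0.1500, 0.2000, 0.3500, 0.3000)
After 2 transfers: (0.2375, 0.3000, 0.2725, 0.1900)
After 3 transfers: (0.2044, 0.2995, 0.2846, 0.2115)
P(in Tier 2 after 3 transfers) = 0.2995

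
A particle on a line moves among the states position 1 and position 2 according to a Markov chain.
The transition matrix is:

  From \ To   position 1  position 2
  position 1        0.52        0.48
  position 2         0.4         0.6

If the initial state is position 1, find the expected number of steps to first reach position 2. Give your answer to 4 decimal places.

Let t(s) be the expected number of steps to first reach position 2 from state s, with t(position 2) = 0. Conditioning on the first step:
t(position 1) = 1 + 0.52·t(position 1)
Solving: t(position 1) = 2.0833.
Expected steps from position 1 to position 2: 2.0833.

2.0833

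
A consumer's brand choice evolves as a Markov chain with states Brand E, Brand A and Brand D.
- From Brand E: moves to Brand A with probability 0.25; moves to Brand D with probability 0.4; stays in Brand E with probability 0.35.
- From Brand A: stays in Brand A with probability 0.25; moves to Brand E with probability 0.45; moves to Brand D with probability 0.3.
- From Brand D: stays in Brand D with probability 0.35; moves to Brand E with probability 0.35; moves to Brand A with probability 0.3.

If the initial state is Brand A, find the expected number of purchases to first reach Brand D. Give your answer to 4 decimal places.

Let t(s) be the expected number of purchases to first reach Brand D from state s, with t(Brand D) = 0. Conditioning on the first purchase:
t(Brand E) = 1 + 0.35·t(Brand E) + 0.25·t(Brand A)
t(Brand A) = 1 + 0.45·t(Brand E) + 0.25·t(Brand A)
Solving: t(Brand E) = 2.6667, t(Brand A) = 2.9333.
Expected purchases from Brand A to Brand D: 2.9333.

2.9333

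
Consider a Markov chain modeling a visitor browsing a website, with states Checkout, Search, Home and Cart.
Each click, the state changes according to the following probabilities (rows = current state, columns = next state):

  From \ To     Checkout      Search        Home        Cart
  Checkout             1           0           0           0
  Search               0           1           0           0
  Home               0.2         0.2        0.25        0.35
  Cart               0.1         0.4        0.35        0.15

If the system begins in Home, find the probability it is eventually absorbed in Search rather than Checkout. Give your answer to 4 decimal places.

Let h(s) be the probability of absorption at Search starting from transient state s. Then h(Search) = 1 and h(Checkout) = 0. By first-step analysis:
h(Home) = 0.2·0 + 0.2·1 + 0.25·h(Home) + 0.35·h(Cart)
h(Cart) = 0.1·0 + 0.4·1 + 0.35·h(Home) + 0.15·h(Cart)
Solving: h(Home) = 0.6019, h(Cart) = 0.7184.
Starting from Home, the probability is 0.6019.

0.6019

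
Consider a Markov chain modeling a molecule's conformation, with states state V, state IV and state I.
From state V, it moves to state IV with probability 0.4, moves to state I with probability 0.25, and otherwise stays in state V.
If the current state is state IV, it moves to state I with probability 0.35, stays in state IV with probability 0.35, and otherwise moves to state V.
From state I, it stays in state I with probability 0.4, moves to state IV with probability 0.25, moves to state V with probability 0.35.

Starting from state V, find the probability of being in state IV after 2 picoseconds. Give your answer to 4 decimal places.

Sum over the intermediate state after 1 picosecond:
P = P(state V→state V)·P(state V→state IV) + P(state V→state IV)·P(state IV→state IV) + P(state V→state I)·P(state I→state IV)
  = 0.35×0.4 + 0.4×0.35 + 0.25×0.25
  = 0.1400 + 0.1400 + 0.0625 = 0.3425

0.3425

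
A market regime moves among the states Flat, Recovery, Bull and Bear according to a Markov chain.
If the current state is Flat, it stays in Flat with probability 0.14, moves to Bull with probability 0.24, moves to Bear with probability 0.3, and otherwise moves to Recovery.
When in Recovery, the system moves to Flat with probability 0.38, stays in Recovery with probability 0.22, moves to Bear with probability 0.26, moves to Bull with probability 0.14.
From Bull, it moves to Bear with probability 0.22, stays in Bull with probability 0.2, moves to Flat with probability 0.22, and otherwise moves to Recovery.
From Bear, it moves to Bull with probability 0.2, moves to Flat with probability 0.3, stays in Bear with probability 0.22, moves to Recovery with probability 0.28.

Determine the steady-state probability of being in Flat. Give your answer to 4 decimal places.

Let the stationary distribution be π with π = πP and π_1 + π_2 + π_3 + π_4 = 1.
π_1 = 0.14·π_1 + 0.38·π_2 + 0.22·π_3 + 0.3·π_4
π_2 = 0.32·π_1 + 0.22·π_2 + 0.36·π_3 + 0.28·π_4
π_3 = 0.24·π_1 + 0.14·π_2 + 0.2·π_3 + 0.2·π_4
Solving with the normalization constraint gives π = (0.2652, 0.2887, 0.1933, 0.2528).
So the stationary probability of Flat is 0.2652.

0.2652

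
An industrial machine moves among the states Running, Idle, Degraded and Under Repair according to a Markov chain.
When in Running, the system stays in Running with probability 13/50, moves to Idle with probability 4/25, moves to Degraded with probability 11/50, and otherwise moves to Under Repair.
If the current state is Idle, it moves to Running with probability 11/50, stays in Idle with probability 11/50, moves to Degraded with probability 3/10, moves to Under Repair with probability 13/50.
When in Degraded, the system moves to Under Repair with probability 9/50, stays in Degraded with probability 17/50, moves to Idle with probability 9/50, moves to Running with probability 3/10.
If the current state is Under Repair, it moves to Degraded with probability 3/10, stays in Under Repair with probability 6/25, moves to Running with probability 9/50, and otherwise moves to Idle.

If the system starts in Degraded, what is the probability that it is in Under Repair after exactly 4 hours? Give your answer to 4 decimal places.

0.2558

Propagate the distribution vector 4 hours from Degraded.
After 0 hours: (0.0000, 0.0000, 1.0000, 0.0000)
After 1 hour: (0.3000, 0.1800, 0.3400, 0.1800)
After 2 hours: (0.2520, 0.1992, 0.2896, 0.2592)
After 3 hours: (0.2429, 0.2088, 0.2914, 0.2568)
After 4 hours: (0.2428, 0.2092, 0.2922, 0.2558)
P(in Under Repair after 4 hours) = 0.2558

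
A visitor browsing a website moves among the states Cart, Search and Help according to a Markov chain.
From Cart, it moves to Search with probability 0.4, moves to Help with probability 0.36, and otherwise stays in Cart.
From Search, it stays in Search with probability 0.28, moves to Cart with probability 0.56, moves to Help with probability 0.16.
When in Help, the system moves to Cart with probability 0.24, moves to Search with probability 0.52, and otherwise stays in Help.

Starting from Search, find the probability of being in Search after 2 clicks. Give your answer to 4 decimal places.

Sum over the intermediate state after 1 click:
P = P(Search→Cart)·P(Cart→Search) + P(Search→Search)·P(Search→Search) + P(Search→Help)·P(Help→Search)
  = 0.56×0.4 + 0.28×0.28 + 0.16×0.52
  = 0.2240 + 0.0784 + 0.0832 = 0.3856

0.3856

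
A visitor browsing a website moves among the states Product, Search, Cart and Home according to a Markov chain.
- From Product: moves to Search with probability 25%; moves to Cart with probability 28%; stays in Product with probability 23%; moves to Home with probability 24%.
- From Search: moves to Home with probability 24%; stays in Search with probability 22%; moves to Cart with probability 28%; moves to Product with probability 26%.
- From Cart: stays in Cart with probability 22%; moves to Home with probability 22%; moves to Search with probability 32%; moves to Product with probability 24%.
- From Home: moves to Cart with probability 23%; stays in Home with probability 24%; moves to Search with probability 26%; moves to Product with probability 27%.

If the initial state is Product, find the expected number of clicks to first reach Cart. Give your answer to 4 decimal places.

Let t(s) be the expected number of clicks to first reach Cart from state s, with t(Cart) = 0. Conditioning on the first click:
t(Product) = 1 + 0.23·t(Product) + 0.25·t(Search) + 0.24·t(Home)
t(Search) = 1 + 0.26·t(Product) + 0.22·t(Search) + 0.24·t(Home)
t(Home) = 1 + 0.27·t(Product) + 0.26·t(Search) + 0.24·t(Home)
Solving: t(Product) = 3.7313, t(Search) = 3.7313, t(Home) = 3.9179.
Expected clicks from Product to Cart: 3.7313.

3.7313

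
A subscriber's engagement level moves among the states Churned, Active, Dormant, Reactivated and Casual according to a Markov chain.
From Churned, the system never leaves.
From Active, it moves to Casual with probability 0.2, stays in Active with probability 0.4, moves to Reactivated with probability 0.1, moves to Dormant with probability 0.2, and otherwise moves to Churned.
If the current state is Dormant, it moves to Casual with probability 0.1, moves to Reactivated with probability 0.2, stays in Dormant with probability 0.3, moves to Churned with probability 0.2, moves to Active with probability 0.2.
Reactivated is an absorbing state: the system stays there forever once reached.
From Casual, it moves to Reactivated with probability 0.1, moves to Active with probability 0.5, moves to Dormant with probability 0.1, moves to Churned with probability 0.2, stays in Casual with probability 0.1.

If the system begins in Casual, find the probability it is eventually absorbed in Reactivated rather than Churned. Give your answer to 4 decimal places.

0.4246

Let h(s) be the probability of absorption at Reactivated starting from transient state s. Then h(Reactivated) = 1 and h(Churned) = 0. By first-step analysis:
h(Active) = 0.1·0 + 0.4·h(Active) + 0.2·h(Dormant) + 0.1·1 + 0.2·h(Casual)
h(Dormant) = 0.2·0 + 0.2·h(Active) + 0.3·h(Dormant) + 0.2·1 + 0.1·h(Casual)
h(Casual) = 0.2·0 + 0.5·h(Active) + 0.1·h(Dormant) + 0.1·1 + 0.1·h(Casual)
Solving: h(Active) = 0.4683, h(Dormant) = 0.4802, h(Casual) = 0.4246.
Starting from Casual, the probability is 0.4246.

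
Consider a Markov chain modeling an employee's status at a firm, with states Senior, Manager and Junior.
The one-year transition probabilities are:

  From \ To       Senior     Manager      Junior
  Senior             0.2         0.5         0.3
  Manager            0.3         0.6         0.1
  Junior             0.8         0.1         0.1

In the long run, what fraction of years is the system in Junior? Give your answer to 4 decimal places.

Let the stationary distribution be π with π = πP and π_1 + π_2 + π_3 = 1.
π_1 = 0.2·π_1 + 0.3·π_2 + 0.8·π_3
π_2 = 0.5·π_1 + 0.6·π_2 + 0.1·π_3
Solving with the normalization constraint gives π = (0.3500, 0.4800, 0.1700).
So the stationary probability of Junior is 0.1700.

0.1700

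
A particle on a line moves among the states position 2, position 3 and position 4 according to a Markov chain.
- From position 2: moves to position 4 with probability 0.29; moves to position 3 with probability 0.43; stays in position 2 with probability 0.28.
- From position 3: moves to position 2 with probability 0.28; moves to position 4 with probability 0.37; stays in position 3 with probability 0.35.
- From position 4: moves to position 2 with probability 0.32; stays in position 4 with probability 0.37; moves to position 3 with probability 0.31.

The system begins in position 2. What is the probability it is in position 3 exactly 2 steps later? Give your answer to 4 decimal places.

0.3608

Sum over the intermediate state after 1 step:
P = P(position 2→position 2)·P(position 2→position 3) + P(position 2→position 3)·P(position 3→position 3) + P(position 2→position 4)·P(position 4→position 3)
  = 0.28×0.43 + 0.43×0.35 + 0.29×0.31
  = 0.1204 + 0.1505 + 0.0899 = 0.3608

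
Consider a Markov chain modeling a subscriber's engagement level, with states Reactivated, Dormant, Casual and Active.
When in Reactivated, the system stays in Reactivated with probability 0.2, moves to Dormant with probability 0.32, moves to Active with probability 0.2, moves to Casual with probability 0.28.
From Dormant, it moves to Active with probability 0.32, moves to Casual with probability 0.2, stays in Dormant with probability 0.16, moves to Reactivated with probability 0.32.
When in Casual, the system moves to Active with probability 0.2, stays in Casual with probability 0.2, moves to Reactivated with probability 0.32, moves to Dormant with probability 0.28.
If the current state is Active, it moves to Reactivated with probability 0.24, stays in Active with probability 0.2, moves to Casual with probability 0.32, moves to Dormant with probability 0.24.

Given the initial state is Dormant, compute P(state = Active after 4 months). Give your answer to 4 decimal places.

Propagate the distribution vector 4 months from Dormant.
After 0 months: (0.0000, 1.0000, 0.0000, 0.0000)
After 1 month: (0.3200, 0.1600, 0.2000, 0.3200)
After 2 months: (0.2560, 0.2608, 0.2640, 0.2192)
After 3 months: (0.2717, 0.2502, 0.2468, 0.2313)
After 4 months: (0.2689, 0.2516, 0.2495, 0.2300)
P(in Active after 4 months) = 0.2300

0.2300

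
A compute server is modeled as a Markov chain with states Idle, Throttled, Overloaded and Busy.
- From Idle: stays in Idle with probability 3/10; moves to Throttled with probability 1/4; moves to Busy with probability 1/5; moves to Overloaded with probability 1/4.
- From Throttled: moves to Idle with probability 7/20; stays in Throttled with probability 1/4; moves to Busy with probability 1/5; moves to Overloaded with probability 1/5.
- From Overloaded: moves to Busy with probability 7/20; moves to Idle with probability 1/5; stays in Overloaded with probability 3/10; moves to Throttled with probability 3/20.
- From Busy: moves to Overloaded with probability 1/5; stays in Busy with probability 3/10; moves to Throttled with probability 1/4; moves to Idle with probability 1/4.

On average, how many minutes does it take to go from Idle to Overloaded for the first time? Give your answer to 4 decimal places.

Let t(s) be the expected number of minutes to first reach Overloaded from state s, with t(Overloaded) = 0. Conditioning on the first minute:
t(Idle) = 1 + 0.3·t(Idle) + 0.25·t(Throttled) + 0.2·t(Busy)
t(Throttled) = 1 + 0.35·t(Idle) + 0.25·t(Throttled) + 0.2·t(Busy)
t(Busy) = 1 + 0.25·t(Idle) + 0.25·t(Throttled) + 0.3·t(Busy)
Solving: t(Idle) = 4.4172, t(Throttled) = 4.6380, t(Busy) = 4.6626.
Expected minutes from Idle to Overloaded: 4.4172.

4.4172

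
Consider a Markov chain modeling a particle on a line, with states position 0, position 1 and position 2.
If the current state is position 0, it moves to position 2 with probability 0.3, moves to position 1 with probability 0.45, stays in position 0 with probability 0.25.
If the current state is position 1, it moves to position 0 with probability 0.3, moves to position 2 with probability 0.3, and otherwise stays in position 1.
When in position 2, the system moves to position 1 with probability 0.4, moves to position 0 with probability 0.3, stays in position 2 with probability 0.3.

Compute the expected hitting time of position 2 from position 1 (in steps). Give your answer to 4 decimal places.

3.3333

Let t(s) be the expected number of steps to first reach position 2 from state s, with t(position 2) = 0. Conditioning on the first step:
t(position 0) = 1 + 0.25·t(position 0) + 0.45·t(position 1)
t(position 1) = 1 + 0.3·t(position 0) + 0.4·t(position 1)
Solving: t(position 0) = 3.3333, t(position 1) = 3.3333.
Expected steps from position 1 to position 2: 3.3333.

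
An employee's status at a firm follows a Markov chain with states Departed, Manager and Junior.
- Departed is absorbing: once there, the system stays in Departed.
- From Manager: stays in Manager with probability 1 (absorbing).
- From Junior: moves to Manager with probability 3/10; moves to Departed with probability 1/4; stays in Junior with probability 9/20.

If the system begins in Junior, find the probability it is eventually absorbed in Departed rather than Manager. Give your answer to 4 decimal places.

Let h(s) be the probability of absorption at Departed starting from transient state s. Then h(Departed) = 1 and h(Manager) = 0. By first-step analysis:
h(Junior) = 0.25·1 + 0.3·0 + 0.45·h(Junior)
Solving: h(Junior) = 0.4545.
Starting from Junior, the probability is 0.4545.

0.4545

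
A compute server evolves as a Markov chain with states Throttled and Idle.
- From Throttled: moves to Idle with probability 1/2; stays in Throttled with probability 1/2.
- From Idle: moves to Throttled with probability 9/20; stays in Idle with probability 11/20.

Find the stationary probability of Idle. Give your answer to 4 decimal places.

Let the stationary distribution be π with π = πP and π_1 + π_2 = 1.
π_1 = 0.5·π_1 + 0.45·π_2
Solving with the normalization constraint gives π = (0.4737, 0.5263).
So the stationary probability of Idle is 0.5263.

0.5263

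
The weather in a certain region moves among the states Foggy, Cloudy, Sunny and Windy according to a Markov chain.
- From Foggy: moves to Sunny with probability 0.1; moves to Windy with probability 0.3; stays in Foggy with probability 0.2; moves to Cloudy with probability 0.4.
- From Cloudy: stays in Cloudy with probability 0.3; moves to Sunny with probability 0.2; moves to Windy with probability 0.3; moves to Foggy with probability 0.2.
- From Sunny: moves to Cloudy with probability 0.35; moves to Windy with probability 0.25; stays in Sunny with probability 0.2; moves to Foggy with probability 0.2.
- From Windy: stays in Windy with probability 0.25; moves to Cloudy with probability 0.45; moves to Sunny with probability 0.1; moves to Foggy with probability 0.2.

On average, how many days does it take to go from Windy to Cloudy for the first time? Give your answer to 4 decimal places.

Let t(s) be the expected number of days to first reach Cloudy from state s, with t(Cloudy) = 0. Conditioning on the first day:
t(Foggy) = 1 + 0.2·t(Foggy) + 0.1·t(Sunny) + 0.3·t(Windy)
t(Sunny) = 1 + 0.2·t(Foggy) + 0.2·t(Sunny) + 0.25·t(Windy)
t(Windy) = 1 + 0.2·t(Foggy) + 0.1·t(Sunny) + 0.25·t(Windy)
Solving: t(Foggy) = 2.4482, t(Sunny) = 2.5907, t(Windy) = 2.3316.
Expected days from Windy to Cloudy: 2.3316.

2.3316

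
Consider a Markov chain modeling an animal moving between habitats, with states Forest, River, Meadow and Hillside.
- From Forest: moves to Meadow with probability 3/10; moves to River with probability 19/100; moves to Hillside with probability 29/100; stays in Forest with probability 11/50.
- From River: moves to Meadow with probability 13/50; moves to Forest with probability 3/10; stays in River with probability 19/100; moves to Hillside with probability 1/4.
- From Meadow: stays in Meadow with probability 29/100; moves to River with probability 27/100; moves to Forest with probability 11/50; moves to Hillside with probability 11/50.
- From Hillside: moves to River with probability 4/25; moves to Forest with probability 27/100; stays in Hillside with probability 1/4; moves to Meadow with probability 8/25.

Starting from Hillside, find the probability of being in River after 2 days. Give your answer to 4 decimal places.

0.2081

Propagate the distribution vector 2 days from Hillside.
After 0 days: (0.0000, 0.0000, 0.0000, 1.0000)
After 1 day: (0.2700, 0.1600, 0.3200, 0.2500)
After 2 days: (0.2453, 0.2081, 0.2954, 0.2512)
P(in River after 2 days) = 0.2081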